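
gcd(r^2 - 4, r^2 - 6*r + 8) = r - 2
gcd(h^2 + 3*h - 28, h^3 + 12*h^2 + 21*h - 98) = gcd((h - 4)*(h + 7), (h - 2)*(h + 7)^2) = h + 7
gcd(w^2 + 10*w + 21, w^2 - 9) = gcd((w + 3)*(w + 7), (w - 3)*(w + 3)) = w + 3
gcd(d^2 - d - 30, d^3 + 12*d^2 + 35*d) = d + 5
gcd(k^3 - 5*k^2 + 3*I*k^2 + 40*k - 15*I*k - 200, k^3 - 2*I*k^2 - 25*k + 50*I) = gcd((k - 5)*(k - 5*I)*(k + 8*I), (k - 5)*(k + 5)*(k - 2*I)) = k - 5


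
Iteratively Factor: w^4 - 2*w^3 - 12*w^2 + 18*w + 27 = (w + 1)*(w^3 - 3*w^2 - 9*w + 27) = (w - 3)*(w + 1)*(w^2 - 9) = (w - 3)^2*(w + 1)*(w + 3)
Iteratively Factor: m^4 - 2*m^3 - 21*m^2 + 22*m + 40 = (m - 5)*(m^3 + 3*m^2 - 6*m - 8) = (m - 5)*(m + 4)*(m^2 - m - 2) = (m - 5)*(m - 2)*(m + 4)*(m + 1)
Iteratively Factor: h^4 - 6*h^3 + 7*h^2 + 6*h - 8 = (h + 1)*(h^3 - 7*h^2 + 14*h - 8) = (h - 4)*(h + 1)*(h^2 - 3*h + 2) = (h - 4)*(h - 2)*(h + 1)*(h - 1)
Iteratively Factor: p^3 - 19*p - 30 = (p - 5)*(p^2 + 5*p + 6) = (p - 5)*(p + 3)*(p + 2)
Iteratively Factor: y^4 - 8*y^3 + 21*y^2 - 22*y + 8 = (y - 1)*(y^3 - 7*y^2 + 14*y - 8) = (y - 4)*(y - 1)*(y^2 - 3*y + 2) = (y - 4)*(y - 1)^2*(y - 2)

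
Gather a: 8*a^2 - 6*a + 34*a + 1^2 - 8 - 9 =8*a^2 + 28*a - 16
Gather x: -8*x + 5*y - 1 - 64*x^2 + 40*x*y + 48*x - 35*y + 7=-64*x^2 + x*(40*y + 40) - 30*y + 6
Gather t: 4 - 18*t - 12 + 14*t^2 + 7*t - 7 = 14*t^2 - 11*t - 15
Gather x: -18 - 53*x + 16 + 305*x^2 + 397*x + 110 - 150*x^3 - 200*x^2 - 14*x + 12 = -150*x^3 + 105*x^2 + 330*x + 120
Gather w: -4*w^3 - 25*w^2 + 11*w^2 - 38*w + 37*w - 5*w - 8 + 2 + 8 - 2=-4*w^3 - 14*w^2 - 6*w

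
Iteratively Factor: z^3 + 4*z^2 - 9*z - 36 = (z + 4)*(z^2 - 9) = (z + 3)*(z + 4)*(z - 3)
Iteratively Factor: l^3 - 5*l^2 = (l)*(l^2 - 5*l) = l^2*(l - 5)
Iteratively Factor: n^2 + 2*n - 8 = (n - 2)*(n + 4)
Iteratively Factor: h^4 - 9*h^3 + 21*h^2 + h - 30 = (h - 2)*(h^3 - 7*h^2 + 7*h + 15) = (h - 3)*(h - 2)*(h^2 - 4*h - 5) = (h - 5)*(h - 3)*(h - 2)*(h + 1)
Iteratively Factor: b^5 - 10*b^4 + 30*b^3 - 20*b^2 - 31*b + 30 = (b - 3)*(b^4 - 7*b^3 + 9*b^2 + 7*b - 10) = (b - 5)*(b - 3)*(b^3 - 2*b^2 - b + 2) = (b - 5)*(b - 3)*(b - 2)*(b^2 - 1) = (b - 5)*(b - 3)*(b - 2)*(b + 1)*(b - 1)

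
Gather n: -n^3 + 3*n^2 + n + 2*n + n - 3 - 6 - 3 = -n^3 + 3*n^2 + 4*n - 12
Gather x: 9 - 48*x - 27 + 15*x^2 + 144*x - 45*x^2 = -30*x^2 + 96*x - 18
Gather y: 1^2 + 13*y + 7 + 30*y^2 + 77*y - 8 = 30*y^2 + 90*y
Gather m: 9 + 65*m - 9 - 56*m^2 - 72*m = -56*m^2 - 7*m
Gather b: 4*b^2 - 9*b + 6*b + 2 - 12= 4*b^2 - 3*b - 10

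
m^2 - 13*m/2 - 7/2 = (m - 7)*(m + 1/2)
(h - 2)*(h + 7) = h^2 + 5*h - 14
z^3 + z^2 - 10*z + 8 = (z - 2)*(z - 1)*(z + 4)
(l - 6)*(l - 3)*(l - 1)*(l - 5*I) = l^4 - 10*l^3 - 5*I*l^3 + 27*l^2 + 50*I*l^2 - 18*l - 135*I*l + 90*I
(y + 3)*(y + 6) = y^2 + 9*y + 18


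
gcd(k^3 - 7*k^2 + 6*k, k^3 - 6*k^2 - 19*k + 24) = k - 1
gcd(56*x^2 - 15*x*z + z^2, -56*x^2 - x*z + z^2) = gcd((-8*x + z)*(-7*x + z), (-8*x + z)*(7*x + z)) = 8*x - z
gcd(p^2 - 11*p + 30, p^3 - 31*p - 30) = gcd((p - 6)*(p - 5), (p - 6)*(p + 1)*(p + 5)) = p - 6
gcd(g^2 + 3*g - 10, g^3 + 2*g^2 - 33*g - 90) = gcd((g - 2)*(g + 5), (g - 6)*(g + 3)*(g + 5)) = g + 5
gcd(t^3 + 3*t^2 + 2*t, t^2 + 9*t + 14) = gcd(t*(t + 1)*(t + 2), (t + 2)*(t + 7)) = t + 2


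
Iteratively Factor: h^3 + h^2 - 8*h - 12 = (h + 2)*(h^2 - h - 6) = (h + 2)^2*(h - 3)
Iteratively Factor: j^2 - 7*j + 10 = (j - 2)*(j - 5)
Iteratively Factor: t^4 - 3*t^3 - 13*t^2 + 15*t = (t - 1)*(t^3 - 2*t^2 - 15*t) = (t - 5)*(t - 1)*(t^2 + 3*t) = t*(t - 5)*(t - 1)*(t + 3)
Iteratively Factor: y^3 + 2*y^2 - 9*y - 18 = (y + 3)*(y^2 - y - 6) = (y - 3)*(y + 3)*(y + 2)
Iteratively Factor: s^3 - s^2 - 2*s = (s + 1)*(s^2 - 2*s) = (s - 2)*(s + 1)*(s)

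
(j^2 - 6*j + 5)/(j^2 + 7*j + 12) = (j^2 - 6*j + 5)/(j^2 + 7*j + 12)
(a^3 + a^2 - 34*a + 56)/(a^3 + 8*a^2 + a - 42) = (a - 4)/(a + 3)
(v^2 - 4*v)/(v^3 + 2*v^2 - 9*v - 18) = v*(v - 4)/(v^3 + 2*v^2 - 9*v - 18)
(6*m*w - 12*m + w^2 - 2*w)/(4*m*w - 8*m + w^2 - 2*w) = (6*m + w)/(4*m + w)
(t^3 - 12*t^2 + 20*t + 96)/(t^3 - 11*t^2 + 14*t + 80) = (t - 6)/(t - 5)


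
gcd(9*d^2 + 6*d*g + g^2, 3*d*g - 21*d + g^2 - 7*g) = 3*d + g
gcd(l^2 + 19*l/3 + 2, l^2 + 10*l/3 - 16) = l + 6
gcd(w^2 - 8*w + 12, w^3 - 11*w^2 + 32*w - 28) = w - 2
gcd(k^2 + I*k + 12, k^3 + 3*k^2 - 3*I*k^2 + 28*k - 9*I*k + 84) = k + 4*I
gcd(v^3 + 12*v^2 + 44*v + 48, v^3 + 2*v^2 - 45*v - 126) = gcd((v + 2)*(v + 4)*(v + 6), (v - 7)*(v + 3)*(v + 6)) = v + 6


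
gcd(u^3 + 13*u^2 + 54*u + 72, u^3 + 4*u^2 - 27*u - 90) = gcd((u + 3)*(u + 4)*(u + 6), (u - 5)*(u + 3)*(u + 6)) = u^2 + 9*u + 18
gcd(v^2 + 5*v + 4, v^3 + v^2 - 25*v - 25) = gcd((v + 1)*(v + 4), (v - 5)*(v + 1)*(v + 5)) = v + 1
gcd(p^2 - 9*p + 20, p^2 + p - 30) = p - 5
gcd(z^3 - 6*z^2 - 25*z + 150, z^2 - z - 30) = z^2 - z - 30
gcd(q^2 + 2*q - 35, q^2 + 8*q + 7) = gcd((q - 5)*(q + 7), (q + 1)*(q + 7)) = q + 7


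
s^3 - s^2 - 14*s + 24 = (s - 3)*(s - 2)*(s + 4)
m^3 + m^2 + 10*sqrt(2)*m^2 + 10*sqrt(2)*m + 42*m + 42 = (m + 1)*(m + 3*sqrt(2))*(m + 7*sqrt(2))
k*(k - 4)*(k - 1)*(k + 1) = k^4 - 4*k^3 - k^2 + 4*k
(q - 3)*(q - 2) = q^2 - 5*q + 6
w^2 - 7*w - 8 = (w - 8)*(w + 1)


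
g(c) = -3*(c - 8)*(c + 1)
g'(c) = 21 - 6*c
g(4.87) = 55.12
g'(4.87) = -8.22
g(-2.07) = -32.32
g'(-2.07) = 33.42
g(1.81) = 52.18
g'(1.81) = 10.14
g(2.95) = 59.84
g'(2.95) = 3.30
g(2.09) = 54.79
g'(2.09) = 8.46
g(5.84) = 44.32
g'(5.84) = -14.04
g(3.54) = 60.75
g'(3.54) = -0.24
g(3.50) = 60.75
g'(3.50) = 0.00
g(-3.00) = -66.00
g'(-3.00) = 39.00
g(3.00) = 60.00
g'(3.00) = 3.00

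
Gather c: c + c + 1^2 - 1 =2*c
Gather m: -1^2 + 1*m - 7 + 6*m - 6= 7*m - 14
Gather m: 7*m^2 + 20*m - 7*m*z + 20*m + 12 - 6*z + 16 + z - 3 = 7*m^2 + m*(40 - 7*z) - 5*z + 25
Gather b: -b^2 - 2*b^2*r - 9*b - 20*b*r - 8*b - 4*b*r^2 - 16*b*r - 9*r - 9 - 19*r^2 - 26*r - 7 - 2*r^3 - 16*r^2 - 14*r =b^2*(-2*r - 1) + b*(-4*r^2 - 36*r - 17) - 2*r^3 - 35*r^2 - 49*r - 16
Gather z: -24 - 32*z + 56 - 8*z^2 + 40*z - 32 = -8*z^2 + 8*z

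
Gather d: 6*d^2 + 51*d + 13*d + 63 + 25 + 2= 6*d^2 + 64*d + 90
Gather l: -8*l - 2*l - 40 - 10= -10*l - 50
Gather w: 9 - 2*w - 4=5 - 2*w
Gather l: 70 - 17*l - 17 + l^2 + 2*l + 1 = l^2 - 15*l + 54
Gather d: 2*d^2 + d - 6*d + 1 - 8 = 2*d^2 - 5*d - 7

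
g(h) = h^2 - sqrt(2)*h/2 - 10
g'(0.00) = -0.71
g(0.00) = -10.00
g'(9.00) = 17.29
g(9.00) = 64.64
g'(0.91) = 1.11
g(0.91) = -9.82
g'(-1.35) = -3.41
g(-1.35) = -7.22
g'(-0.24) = -1.19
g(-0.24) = -9.77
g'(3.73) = 6.75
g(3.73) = 1.28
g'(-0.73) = -2.17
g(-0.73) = -8.95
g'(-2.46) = -5.63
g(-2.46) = -2.21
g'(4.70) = 8.69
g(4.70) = 8.77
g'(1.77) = 2.83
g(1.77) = -8.12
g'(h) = 2*h - sqrt(2)/2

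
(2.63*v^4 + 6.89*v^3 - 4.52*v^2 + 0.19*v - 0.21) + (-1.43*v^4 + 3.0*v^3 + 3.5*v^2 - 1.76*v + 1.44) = 1.2*v^4 + 9.89*v^3 - 1.02*v^2 - 1.57*v + 1.23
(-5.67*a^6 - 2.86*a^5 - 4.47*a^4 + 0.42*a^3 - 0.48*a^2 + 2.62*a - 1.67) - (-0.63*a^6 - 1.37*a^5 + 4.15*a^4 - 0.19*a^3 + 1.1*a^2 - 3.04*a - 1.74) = -5.04*a^6 - 1.49*a^5 - 8.62*a^4 + 0.61*a^3 - 1.58*a^2 + 5.66*a + 0.0700000000000001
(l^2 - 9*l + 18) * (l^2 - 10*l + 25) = l^4 - 19*l^3 + 133*l^2 - 405*l + 450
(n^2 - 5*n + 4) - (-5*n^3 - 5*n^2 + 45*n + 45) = 5*n^3 + 6*n^2 - 50*n - 41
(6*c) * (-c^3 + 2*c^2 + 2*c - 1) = -6*c^4 + 12*c^3 + 12*c^2 - 6*c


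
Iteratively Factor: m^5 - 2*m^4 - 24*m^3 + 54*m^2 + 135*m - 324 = (m - 3)*(m^4 + m^3 - 21*m^2 - 9*m + 108) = (m - 3)^2*(m^3 + 4*m^2 - 9*m - 36) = (m - 3)^3*(m^2 + 7*m + 12) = (m - 3)^3*(m + 4)*(m + 3)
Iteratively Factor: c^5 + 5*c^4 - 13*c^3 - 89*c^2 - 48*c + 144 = (c - 4)*(c^4 + 9*c^3 + 23*c^2 + 3*c - 36) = (c - 4)*(c + 4)*(c^3 + 5*c^2 + 3*c - 9) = (c - 4)*(c - 1)*(c + 4)*(c^2 + 6*c + 9) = (c - 4)*(c - 1)*(c + 3)*(c + 4)*(c + 3)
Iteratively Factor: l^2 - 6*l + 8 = (l - 2)*(l - 4)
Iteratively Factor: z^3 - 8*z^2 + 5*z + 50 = (z - 5)*(z^2 - 3*z - 10) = (z - 5)*(z + 2)*(z - 5)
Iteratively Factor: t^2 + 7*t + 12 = (t + 3)*(t + 4)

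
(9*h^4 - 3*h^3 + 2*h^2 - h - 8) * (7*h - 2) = 63*h^5 - 39*h^4 + 20*h^3 - 11*h^2 - 54*h + 16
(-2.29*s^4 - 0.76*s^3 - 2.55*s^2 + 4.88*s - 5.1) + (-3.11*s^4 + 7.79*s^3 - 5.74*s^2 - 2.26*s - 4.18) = -5.4*s^4 + 7.03*s^3 - 8.29*s^2 + 2.62*s - 9.28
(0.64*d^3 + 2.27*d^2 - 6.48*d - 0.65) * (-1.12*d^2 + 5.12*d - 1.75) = -0.7168*d^5 + 0.7344*d^4 + 17.76*d^3 - 36.4221*d^2 + 8.012*d + 1.1375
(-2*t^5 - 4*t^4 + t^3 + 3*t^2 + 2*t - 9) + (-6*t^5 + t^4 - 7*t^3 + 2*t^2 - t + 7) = -8*t^5 - 3*t^4 - 6*t^3 + 5*t^2 + t - 2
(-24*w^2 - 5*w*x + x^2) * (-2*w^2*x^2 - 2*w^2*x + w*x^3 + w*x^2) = 48*w^4*x^2 + 48*w^4*x - 14*w^3*x^3 - 14*w^3*x^2 - 7*w^2*x^4 - 7*w^2*x^3 + w*x^5 + w*x^4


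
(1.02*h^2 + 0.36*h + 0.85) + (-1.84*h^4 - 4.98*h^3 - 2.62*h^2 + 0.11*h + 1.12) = -1.84*h^4 - 4.98*h^3 - 1.6*h^2 + 0.47*h + 1.97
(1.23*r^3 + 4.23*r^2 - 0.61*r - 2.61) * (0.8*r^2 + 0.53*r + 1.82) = 0.984*r^5 + 4.0359*r^4 + 3.9925*r^3 + 5.2873*r^2 - 2.4935*r - 4.7502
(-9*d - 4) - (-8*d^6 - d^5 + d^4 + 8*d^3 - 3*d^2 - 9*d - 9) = 8*d^6 + d^5 - d^4 - 8*d^3 + 3*d^2 + 5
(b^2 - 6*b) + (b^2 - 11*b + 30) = 2*b^2 - 17*b + 30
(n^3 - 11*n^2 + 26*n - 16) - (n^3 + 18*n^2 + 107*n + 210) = -29*n^2 - 81*n - 226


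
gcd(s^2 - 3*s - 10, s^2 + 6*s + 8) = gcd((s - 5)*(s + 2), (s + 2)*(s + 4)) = s + 2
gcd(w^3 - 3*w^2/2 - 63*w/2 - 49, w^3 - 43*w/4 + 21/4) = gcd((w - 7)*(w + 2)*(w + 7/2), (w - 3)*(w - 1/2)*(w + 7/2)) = w + 7/2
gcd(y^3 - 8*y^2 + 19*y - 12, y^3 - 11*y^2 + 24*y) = y - 3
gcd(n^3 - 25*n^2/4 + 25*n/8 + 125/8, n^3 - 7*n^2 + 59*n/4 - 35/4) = n - 5/2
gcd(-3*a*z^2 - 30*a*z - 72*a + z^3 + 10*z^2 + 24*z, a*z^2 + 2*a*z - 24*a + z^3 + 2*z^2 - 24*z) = z + 6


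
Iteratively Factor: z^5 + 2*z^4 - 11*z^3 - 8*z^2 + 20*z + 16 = (z - 2)*(z^4 + 4*z^3 - 3*z^2 - 14*z - 8) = (z - 2)^2*(z^3 + 6*z^2 + 9*z + 4) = (z - 2)^2*(z + 1)*(z^2 + 5*z + 4) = (z - 2)^2*(z + 1)^2*(z + 4)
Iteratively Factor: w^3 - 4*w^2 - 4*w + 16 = (w - 2)*(w^2 - 2*w - 8) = (w - 4)*(w - 2)*(w + 2)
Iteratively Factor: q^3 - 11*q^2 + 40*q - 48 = (q - 4)*(q^2 - 7*q + 12) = (q - 4)*(q - 3)*(q - 4)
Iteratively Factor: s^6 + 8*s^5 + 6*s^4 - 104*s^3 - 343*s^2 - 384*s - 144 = (s + 4)*(s^5 + 4*s^4 - 10*s^3 - 64*s^2 - 87*s - 36) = (s + 3)*(s + 4)*(s^4 + s^3 - 13*s^2 - 25*s - 12) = (s - 4)*(s + 3)*(s + 4)*(s^3 + 5*s^2 + 7*s + 3) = (s - 4)*(s + 3)^2*(s + 4)*(s^2 + 2*s + 1) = (s - 4)*(s + 1)*(s + 3)^2*(s + 4)*(s + 1)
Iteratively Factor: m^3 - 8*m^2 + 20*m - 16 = (m - 2)*(m^2 - 6*m + 8) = (m - 4)*(m - 2)*(m - 2)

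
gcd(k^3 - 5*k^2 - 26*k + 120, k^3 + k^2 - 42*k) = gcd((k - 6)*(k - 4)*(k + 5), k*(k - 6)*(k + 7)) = k - 6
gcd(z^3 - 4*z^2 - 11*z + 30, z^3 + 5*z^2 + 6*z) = z + 3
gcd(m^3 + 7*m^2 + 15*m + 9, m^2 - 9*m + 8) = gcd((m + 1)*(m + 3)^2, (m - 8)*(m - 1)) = 1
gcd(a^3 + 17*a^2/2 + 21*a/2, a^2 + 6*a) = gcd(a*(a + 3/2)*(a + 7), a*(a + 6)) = a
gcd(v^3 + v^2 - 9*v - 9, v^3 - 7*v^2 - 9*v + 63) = v^2 - 9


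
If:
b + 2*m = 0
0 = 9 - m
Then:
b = -18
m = 9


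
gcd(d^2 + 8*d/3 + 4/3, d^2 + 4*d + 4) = d + 2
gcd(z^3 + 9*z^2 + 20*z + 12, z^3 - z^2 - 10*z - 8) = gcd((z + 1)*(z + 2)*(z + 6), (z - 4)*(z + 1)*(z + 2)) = z^2 + 3*z + 2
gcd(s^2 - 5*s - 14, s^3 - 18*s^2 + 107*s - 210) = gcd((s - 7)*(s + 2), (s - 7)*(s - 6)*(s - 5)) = s - 7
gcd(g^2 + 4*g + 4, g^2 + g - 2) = g + 2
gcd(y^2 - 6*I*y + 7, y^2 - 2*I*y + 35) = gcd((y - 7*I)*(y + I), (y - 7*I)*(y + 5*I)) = y - 7*I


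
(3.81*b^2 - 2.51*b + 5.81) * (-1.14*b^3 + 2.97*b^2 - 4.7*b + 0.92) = -4.3434*b^5 + 14.1771*b^4 - 31.9851*b^3 + 32.5579*b^2 - 29.6162*b + 5.3452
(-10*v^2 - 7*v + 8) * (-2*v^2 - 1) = 20*v^4 + 14*v^3 - 6*v^2 + 7*v - 8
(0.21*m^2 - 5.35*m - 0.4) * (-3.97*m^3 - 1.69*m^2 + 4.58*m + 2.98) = -0.8337*m^5 + 20.8846*m^4 + 11.5913*m^3 - 23.2012*m^2 - 17.775*m - 1.192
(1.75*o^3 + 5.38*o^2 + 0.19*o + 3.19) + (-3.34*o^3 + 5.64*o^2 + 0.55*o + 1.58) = -1.59*o^3 + 11.02*o^2 + 0.74*o + 4.77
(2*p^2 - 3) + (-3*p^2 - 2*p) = -p^2 - 2*p - 3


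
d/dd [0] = 0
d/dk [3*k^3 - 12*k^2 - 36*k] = 9*k^2 - 24*k - 36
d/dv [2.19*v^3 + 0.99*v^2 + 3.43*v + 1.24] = 6.57*v^2 + 1.98*v + 3.43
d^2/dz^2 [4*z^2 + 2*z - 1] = 8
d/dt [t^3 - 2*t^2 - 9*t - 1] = 3*t^2 - 4*t - 9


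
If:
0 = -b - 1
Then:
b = -1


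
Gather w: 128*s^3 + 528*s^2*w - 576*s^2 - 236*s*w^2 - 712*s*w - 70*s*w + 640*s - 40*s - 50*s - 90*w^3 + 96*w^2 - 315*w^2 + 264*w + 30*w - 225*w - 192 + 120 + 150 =128*s^3 - 576*s^2 + 550*s - 90*w^3 + w^2*(-236*s - 219) + w*(528*s^2 - 782*s + 69) + 78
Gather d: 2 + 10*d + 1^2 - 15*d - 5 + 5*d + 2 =0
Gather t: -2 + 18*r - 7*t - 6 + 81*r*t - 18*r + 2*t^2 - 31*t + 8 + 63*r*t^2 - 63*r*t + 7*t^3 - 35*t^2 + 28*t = 7*t^3 + t^2*(63*r - 33) + t*(18*r - 10)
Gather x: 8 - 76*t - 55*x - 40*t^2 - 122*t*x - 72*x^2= -40*t^2 - 76*t - 72*x^2 + x*(-122*t - 55) + 8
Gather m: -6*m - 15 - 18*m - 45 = -24*m - 60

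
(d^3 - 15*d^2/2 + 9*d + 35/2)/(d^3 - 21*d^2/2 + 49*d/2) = (d^2 - 4*d - 5)/(d*(d - 7))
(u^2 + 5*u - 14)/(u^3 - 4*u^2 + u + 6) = (u + 7)/(u^2 - 2*u - 3)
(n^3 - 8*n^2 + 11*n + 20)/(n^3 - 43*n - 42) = (n^2 - 9*n + 20)/(n^2 - n - 42)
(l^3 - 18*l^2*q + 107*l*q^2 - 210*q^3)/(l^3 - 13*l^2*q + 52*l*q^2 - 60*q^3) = (-l + 7*q)/(-l + 2*q)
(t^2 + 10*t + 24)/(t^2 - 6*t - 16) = (t^2 + 10*t + 24)/(t^2 - 6*t - 16)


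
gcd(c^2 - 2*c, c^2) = c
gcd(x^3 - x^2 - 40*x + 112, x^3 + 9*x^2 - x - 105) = x + 7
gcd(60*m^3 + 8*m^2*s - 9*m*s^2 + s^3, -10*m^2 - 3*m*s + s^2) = -10*m^2 - 3*m*s + s^2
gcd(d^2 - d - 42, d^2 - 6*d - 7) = d - 7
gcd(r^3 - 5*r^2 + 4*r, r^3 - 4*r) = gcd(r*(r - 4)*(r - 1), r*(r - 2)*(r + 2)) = r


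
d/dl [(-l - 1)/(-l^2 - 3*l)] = (l*(l + 3) - (l + 1)*(2*l + 3))/(l^2*(l + 3)^2)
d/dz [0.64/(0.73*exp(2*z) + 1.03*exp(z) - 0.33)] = (-0.9344*exp(z) - 0.6592)*exp(z)/(0.73*exp(2*z) + 1.03*exp(z) - 0.33)^2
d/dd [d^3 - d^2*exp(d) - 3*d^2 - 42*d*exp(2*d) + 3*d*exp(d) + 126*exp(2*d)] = -d^2*exp(d) + 3*d^2 - 84*d*exp(2*d) + d*exp(d) - 6*d + 210*exp(2*d) + 3*exp(d)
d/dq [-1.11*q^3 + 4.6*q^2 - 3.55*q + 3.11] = -3.33*q^2 + 9.2*q - 3.55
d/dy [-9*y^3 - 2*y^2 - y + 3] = -27*y^2 - 4*y - 1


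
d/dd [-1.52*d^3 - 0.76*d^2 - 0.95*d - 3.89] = -4.56*d^2 - 1.52*d - 0.95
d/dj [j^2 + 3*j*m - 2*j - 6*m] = 2*j + 3*m - 2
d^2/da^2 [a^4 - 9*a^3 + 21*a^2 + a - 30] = 12*a^2 - 54*a + 42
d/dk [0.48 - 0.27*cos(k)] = 0.27*sin(k)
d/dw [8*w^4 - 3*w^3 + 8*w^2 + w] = 32*w^3 - 9*w^2 + 16*w + 1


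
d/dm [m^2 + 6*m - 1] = 2*m + 6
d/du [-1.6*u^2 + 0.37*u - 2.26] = 0.37 - 3.2*u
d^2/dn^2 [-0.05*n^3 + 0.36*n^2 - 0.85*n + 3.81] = 0.72 - 0.3*n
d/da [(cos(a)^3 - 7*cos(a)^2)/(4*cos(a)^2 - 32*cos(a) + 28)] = (2 - cos(a))*sin(a)*cos(a)/(4*(cos(a) - 1)^2)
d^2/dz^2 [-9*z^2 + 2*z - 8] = -18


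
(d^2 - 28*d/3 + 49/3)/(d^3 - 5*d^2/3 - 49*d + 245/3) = (3*d - 7)/(3*d^2 + 16*d - 35)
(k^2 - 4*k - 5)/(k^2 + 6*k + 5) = (k - 5)/(k + 5)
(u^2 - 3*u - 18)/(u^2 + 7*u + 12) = (u - 6)/(u + 4)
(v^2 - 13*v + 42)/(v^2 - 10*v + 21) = (v - 6)/(v - 3)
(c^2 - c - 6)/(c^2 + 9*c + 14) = (c - 3)/(c + 7)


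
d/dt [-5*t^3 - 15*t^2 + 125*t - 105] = -15*t^2 - 30*t + 125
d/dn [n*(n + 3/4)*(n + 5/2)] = 3*n^2 + 13*n/2 + 15/8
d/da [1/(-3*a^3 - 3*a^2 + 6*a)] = (3*a^2 + 2*a - 2)/(3*a^2*(a^2 + a - 2)^2)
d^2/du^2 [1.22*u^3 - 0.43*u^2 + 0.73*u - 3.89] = 7.32*u - 0.86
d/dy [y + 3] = 1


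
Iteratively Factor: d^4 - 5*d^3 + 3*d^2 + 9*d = (d)*(d^3 - 5*d^2 + 3*d + 9) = d*(d - 3)*(d^2 - 2*d - 3) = d*(d - 3)^2*(d + 1)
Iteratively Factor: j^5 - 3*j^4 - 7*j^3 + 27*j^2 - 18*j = (j + 3)*(j^4 - 6*j^3 + 11*j^2 - 6*j) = (j - 2)*(j + 3)*(j^3 - 4*j^2 + 3*j) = (j - 2)*(j - 1)*(j + 3)*(j^2 - 3*j) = (j - 3)*(j - 2)*(j - 1)*(j + 3)*(j)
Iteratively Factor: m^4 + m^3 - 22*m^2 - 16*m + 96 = (m + 3)*(m^3 - 2*m^2 - 16*m + 32) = (m + 3)*(m + 4)*(m^2 - 6*m + 8) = (m - 2)*(m + 3)*(m + 4)*(m - 4)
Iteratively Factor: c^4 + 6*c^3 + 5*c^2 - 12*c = (c)*(c^3 + 6*c^2 + 5*c - 12) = c*(c - 1)*(c^2 + 7*c + 12) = c*(c - 1)*(c + 4)*(c + 3)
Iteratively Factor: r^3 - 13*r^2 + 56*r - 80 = (r - 4)*(r^2 - 9*r + 20) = (r - 5)*(r - 4)*(r - 4)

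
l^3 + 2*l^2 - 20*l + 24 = (l - 2)^2*(l + 6)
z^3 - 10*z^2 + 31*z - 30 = (z - 5)*(z - 3)*(z - 2)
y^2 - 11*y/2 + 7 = (y - 7/2)*(y - 2)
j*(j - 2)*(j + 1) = j^3 - j^2 - 2*j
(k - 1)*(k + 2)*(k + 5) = k^3 + 6*k^2 + 3*k - 10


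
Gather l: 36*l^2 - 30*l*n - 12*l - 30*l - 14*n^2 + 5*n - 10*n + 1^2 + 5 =36*l^2 + l*(-30*n - 42) - 14*n^2 - 5*n + 6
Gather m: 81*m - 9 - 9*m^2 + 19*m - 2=-9*m^2 + 100*m - 11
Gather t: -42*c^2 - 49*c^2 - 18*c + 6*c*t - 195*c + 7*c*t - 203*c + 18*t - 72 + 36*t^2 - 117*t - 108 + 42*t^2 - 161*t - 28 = -91*c^2 - 416*c + 78*t^2 + t*(13*c - 260) - 208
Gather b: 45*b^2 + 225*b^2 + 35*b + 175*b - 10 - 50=270*b^2 + 210*b - 60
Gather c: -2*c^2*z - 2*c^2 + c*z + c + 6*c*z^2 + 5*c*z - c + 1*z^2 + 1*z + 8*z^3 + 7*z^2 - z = c^2*(-2*z - 2) + c*(6*z^2 + 6*z) + 8*z^3 + 8*z^2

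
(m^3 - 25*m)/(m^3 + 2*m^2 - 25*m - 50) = m/(m + 2)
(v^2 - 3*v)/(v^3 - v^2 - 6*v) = 1/(v + 2)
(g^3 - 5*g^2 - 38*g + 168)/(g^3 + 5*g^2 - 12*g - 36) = (g^2 - 11*g + 28)/(g^2 - g - 6)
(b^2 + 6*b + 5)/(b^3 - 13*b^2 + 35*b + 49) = (b + 5)/(b^2 - 14*b + 49)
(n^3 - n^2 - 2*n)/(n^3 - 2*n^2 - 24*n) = (-n^2 + n + 2)/(-n^2 + 2*n + 24)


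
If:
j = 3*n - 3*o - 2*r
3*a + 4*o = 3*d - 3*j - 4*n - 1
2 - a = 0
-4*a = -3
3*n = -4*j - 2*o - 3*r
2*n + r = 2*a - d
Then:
No Solution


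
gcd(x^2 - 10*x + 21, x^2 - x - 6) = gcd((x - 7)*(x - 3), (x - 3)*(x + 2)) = x - 3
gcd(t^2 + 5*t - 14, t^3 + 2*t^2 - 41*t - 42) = t + 7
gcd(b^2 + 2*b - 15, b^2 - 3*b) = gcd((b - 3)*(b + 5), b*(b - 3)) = b - 3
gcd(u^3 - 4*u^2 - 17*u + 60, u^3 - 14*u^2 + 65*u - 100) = u - 5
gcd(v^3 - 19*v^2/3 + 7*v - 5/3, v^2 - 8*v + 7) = v - 1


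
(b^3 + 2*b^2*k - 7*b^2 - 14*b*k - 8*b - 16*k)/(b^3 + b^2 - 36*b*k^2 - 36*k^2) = (b^2 + 2*b*k - 8*b - 16*k)/(b^2 - 36*k^2)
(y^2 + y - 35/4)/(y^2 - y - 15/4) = (2*y + 7)/(2*y + 3)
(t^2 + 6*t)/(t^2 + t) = (t + 6)/(t + 1)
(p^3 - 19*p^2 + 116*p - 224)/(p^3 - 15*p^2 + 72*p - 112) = (p - 8)/(p - 4)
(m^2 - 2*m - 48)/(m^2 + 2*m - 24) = (m - 8)/(m - 4)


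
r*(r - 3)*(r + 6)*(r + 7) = r^4 + 10*r^3 + 3*r^2 - 126*r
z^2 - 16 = (z - 4)*(z + 4)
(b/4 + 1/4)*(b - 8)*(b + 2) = b^3/4 - 5*b^2/4 - 11*b/2 - 4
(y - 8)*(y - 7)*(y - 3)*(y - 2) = y^4 - 20*y^3 + 137*y^2 - 370*y + 336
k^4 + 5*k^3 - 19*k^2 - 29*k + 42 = (k - 3)*(k - 1)*(k + 2)*(k + 7)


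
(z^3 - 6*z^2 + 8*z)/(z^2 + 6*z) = (z^2 - 6*z + 8)/(z + 6)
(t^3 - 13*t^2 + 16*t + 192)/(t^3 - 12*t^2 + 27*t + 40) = (t^2 - 5*t - 24)/(t^2 - 4*t - 5)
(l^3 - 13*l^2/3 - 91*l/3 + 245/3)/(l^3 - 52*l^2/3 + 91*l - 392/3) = (l + 5)/(l - 8)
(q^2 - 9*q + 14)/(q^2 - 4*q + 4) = (q - 7)/(q - 2)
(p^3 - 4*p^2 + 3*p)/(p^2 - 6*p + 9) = p*(p - 1)/(p - 3)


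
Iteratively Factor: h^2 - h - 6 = (h - 3)*(h + 2)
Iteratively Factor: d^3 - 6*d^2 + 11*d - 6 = (d - 3)*(d^2 - 3*d + 2) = (d - 3)*(d - 1)*(d - 2)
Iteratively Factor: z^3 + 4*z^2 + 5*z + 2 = (z + 1)*(z^2 + 3*z + 2) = (z + 1)^2*(z + 2)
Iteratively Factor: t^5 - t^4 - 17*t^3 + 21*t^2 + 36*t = (t - 3)*(t^4 + 2*t^3 - 11*t^2 - 12*t) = (t - 3)*(t + 1)*(t^3 + t^2 - 12*t) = t*(t - 3)*(t + 1)*(t^2 + t - 12) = t*(t - 3)*(t + 1)*(t + 4)*(t - 3)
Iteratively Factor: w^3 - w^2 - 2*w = (w)*(w^2 - w - 2) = w*(w + 1)*(w - 2)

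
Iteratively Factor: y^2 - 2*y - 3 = (y - 3)*(y + 1)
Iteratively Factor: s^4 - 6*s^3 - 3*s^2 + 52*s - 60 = (s - 2)*(s^3 - 4*s^2 - 11*s + 30) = (s - 2)^2*(s^2 - 2*s - 15) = (s - 2)^2*(s + 3)*(s - 5)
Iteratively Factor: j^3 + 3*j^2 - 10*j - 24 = (j + 2)*(j^2 + j - 12) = (j - 3)*(j + 2)*(j + 4)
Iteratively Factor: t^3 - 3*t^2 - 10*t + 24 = (t + 3)*(t^2 - 6*t + 8) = (t - 2)*(t + 3)*(t - 4)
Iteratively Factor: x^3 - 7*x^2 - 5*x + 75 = (x + 3)*(x^2 - 10*x + 25) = (x - 5)*(x + 3)*(x - 5)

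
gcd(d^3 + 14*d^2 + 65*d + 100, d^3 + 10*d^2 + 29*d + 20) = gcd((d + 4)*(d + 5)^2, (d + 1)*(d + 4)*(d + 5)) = d^2 + 9*d + 20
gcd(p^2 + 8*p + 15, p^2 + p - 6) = p + 3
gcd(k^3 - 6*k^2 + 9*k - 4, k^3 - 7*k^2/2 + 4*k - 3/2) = k^2 - 2*k + 1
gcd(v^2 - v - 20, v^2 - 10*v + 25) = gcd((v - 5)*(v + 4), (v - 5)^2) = v - 5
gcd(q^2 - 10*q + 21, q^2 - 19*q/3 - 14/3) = q - 7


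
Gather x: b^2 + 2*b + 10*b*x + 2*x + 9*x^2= b^2 + 2*b + 9*x^2 + x*(10*b + 2)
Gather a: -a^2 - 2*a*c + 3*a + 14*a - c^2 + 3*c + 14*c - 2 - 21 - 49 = -a^2 + a*(17 - 2*c) - c^2 + 17*c - 72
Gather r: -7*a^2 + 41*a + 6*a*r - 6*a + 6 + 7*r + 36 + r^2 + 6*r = -7*a^2 + 35*a + r^2 + r*(6*a + 13) + 42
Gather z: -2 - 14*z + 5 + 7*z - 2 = 1 - 7*z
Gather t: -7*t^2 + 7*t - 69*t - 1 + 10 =-7*t^2 - 62*t + 9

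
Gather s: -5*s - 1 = -5*s - 1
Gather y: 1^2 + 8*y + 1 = 8*y + 2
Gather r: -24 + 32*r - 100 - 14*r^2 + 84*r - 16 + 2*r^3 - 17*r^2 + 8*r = 2*r^3 - 31*r^2 + 124*r - 140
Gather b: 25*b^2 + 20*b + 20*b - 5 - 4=25*b^2 + 40*b - 9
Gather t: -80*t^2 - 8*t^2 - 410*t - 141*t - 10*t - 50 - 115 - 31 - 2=-88*t^2 - 561*t - 198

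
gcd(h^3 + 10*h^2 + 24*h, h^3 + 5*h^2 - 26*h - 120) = h^2 + 10*h + 24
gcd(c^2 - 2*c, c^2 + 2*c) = c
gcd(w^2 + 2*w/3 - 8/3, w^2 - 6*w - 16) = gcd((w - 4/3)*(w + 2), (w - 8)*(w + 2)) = w + 2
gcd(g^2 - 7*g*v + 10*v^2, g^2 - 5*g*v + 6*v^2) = -g + 2*v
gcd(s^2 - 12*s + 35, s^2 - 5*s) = s - 5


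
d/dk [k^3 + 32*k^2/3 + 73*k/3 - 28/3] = 3*k^2 + 64*k/3 + 73/3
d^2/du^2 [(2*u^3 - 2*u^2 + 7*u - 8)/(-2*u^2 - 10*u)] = (-67*u^3 + 24*u^2 + 120*u + 200)/(u^3*(u^3 + 15*u^2 + 75*u + 125))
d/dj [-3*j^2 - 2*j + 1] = -6*j - 2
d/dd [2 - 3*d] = -3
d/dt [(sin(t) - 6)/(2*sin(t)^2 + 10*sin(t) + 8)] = (12*sin(t) + cos(t)^2 + 33)*cos(t)/(2*(sin(t)^2 + 5*sin(t) + 4)^2)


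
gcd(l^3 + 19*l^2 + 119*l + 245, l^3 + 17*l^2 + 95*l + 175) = l^2 + 12*l + 35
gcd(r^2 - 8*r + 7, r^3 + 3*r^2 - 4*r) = r - 1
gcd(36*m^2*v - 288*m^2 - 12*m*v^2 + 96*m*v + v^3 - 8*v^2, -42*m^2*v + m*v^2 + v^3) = -6*m + v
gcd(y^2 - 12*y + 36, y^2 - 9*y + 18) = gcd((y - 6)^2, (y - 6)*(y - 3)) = y - 6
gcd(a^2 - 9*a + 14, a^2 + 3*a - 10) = a - 2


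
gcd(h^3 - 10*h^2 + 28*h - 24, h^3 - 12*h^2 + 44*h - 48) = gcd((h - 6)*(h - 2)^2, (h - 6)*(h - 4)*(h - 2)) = h^2 - 8*h + 12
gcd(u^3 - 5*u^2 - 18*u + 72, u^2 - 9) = u - 3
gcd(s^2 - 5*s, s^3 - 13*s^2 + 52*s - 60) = s - 5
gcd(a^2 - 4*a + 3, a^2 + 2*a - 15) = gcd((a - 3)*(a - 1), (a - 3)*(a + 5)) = a - 3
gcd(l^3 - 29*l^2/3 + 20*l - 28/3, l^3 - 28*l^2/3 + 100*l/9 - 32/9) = l - 2/3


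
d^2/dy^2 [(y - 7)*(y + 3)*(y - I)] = 6*y - 8 - 2*I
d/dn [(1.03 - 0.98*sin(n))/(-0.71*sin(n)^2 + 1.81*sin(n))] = (-0.212386679283294 + 0.446445468697537/sin(n) - 0.569060773480663/sin(n)^2)*cos(n)/(0.153871981929734*sin(n)^2 - 0.784530386740331*sin(n) + 1.0)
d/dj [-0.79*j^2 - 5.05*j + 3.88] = -1.58*j - 5.05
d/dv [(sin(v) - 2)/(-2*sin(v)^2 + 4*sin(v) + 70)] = (sin(v)^2 - 4*sin(v) + 39)*cos(v)/(2*(sin(v) - 7)^2*(sin(v) + 5)^2)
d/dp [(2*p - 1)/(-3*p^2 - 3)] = 2*(p^2 - p - 1)/(3*(p^4 + 2*p^2 + 1))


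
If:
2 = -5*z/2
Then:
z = -4/5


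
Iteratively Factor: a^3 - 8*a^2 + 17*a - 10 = (a - 1)*(a^2 - 7*a + 10) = (a - 2)*(a - 1)*(a - 5)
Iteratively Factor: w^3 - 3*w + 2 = (w - 1)*(w^2 + w - 2) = (w - 1)^2*(w + 2)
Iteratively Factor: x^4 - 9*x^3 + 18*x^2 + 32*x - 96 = (x - 4)*(x^3 - 5*x^2 - 2*x + 24) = (x - 4)*(x - 3)*(x^2 - 2*x - 8) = (x - 4)*(x - 3)*(x + 2)*(x - 4)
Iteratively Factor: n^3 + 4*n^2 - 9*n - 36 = (n + 4)*(n^2 - 9) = (n + 3)*(n + 4)*(n - 3)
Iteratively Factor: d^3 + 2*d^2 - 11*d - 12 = (d - 3)*(d^2 + 5*d + 4) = (d - 3)*(d + 4)*(d + 1)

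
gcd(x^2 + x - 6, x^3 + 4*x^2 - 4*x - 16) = x - 2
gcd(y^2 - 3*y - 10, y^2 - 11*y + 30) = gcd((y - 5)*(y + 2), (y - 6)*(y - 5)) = y - 5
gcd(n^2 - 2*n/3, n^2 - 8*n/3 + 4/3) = n - 2/3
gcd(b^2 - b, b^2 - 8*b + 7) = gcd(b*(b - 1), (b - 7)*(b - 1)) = b - 1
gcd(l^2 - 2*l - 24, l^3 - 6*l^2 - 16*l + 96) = l^2 - 2*l - 24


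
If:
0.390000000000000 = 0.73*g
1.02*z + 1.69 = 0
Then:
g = 0.53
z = -1.66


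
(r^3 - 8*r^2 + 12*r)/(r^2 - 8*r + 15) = r*(r^2 - 8*r + 12)/(r^2 - 8*r + 15)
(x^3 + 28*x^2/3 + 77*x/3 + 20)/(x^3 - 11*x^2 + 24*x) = (3*x^3 + 28*x^2 + 77*x + 60)/(3*x*(x^2 - 11*x + 24))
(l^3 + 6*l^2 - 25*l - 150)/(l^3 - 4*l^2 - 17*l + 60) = (l^2 + 11*l + 30)/(l^2 + l - 12)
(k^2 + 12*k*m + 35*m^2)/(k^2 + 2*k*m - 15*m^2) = (k + 7*m)/(k - 3*m)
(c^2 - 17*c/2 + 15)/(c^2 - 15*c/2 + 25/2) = (c - 6)/(c - 5)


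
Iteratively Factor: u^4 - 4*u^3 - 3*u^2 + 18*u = (u - 3)*(u^3 - u^2 - 6*u) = (u - 3)^2*(u^2 + 2*u) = u*(u - 3)^2*(u + 2)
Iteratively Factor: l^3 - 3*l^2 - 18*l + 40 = (l - 2)*(l^2 - l - 20) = (l - 5)*(l - 2)*(l + 4)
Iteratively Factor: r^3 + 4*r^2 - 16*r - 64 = (r - 4)*(r^2 + 8*r + 16) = (r - 4)*(r + 4)*(r + 4)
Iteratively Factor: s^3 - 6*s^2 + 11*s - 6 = (s - 1)*(s^2 - 5*s + 6) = (s - 3)*(s - 1)*(s - 2)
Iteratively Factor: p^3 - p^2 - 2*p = (p + 1)*(p^2 - 2*p) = p*(p + 1)*(p - 2)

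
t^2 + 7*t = t*(t + 7)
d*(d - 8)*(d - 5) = d^3 - 13*d^2 + 40*d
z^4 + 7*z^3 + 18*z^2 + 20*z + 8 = (z + 1)*(z + 2)^3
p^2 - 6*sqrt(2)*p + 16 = (p - 4*sqrt(2))*(p - 2*sqrt(2))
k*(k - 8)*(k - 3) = k^3 - 11*k^2 + 24*k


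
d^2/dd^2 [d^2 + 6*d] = 2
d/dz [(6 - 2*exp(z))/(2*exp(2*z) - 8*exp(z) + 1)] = (8*(exp(z) - 3)*(exp(z) - 2) - 4*exp(2*z) + 16*exp(z) - 2)*exp(z)/(2*exp(2*z) - 8*exp(z) + 1)^2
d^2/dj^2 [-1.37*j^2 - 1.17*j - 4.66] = -2.74000000000000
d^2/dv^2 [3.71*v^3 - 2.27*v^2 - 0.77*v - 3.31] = 22.26*v - 4.54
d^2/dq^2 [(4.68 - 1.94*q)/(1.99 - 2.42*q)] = -36.1306/(2.42*q - 1.99)^3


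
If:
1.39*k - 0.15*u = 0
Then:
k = 0.107913669064748*u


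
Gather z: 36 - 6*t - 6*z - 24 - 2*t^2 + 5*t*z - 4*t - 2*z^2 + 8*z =-2*t^2 - 10*t - 2*z^2 + z*(5*t + 2) + 12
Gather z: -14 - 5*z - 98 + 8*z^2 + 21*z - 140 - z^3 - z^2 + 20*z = -z^3 + 7*z^2 + 36*z - 252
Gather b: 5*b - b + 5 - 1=4*b + 4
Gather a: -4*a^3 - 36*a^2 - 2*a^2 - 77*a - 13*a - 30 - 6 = -4*a^3 - 38*a^2 - 90*a - 36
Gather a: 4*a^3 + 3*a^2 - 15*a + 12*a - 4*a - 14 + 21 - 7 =4*a^3 + 3*a^2 - 7*a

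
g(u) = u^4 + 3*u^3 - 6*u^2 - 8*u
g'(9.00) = 3529.00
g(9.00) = 8190.00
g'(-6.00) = -476.00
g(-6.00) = 480.00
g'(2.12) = 45.12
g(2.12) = 4.86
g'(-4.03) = -75.28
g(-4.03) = 2.21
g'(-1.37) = 15.05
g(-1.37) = -4.49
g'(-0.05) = -7.38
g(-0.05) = 0.38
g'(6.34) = 1297.04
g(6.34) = 2088.31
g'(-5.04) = -231.00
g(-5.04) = 149.08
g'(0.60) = -11.10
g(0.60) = -6.18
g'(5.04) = 672.23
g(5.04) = 836.58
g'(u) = 4*u^3 + 9*u^2 - 12*u - 8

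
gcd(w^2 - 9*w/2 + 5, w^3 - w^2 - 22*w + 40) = w - 2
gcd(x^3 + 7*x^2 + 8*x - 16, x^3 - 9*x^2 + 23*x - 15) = x - 1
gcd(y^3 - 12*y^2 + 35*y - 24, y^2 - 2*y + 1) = y - 1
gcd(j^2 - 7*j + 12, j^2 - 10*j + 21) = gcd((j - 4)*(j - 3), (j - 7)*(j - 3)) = j - 3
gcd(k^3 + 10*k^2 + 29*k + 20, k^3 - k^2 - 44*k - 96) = k + 4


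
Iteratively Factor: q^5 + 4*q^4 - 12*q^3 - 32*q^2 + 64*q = (q)*(q^4 + 4*q^3 - 12*q^2 - 32*q + 64) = q*(q - 2)*(q^3 + 6*q^2 - 32) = q*(q - 2)*(q + 4)*(q^2 + 2*q - 8) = q*(q - 2)^2*(q + 4)*(q + 4)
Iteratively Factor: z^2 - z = (z - 1)*(z)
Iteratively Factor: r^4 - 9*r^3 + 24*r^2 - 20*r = (r - 5)*(r^3 - 4*r^2 + 4*r) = (r - 5)*(r - 2)*(r^2 - 2*r) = (r - 5)*(r - 2)^2*(r)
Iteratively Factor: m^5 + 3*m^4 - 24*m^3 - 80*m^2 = (m)*(m^4 + 3*m^3 - 24*m^2 - 80*m) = m^2*(m^3 + 3*m^2 - 24*m - 80) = m^2*(m + 4)*(m^2 - m - 20) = m^2*(m - 5)*(m + 4)*(m + 4)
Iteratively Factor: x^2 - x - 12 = (x - 4)*(x + 3)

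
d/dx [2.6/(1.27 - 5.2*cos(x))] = -13.52*sin(x)/(5.2*cos(x) - 1.27)^2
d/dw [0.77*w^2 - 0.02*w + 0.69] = 1.54*w - 0.02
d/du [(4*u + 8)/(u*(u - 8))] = 4*(-u^2 - 4*u + 16)/(u^2*(u^2 - 16*u + 64))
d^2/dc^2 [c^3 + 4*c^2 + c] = 6*c + 8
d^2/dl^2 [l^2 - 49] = 2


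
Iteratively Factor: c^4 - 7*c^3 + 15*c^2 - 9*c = (c - 3)*(c^3 - 4*c^2 + 3*c) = c*(c - 3)*(c^2 - 4*c + 3) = c*(c - 3)^2*(c - 1)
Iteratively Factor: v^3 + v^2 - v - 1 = (v + 1)*(v^2 - 1) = (v - 1)*(v + 1)*(v + 1)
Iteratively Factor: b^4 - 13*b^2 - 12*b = (b + 1)*(b^3 - b^2 - 12*b) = (b + 1)*(b + 3)*(b^2 - 4*b) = b*(b + 1)*(b + 3)*(b - 4)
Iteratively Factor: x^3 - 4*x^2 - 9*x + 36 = (x - 3)*(x^2 - x - 12) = (x - 3)*(x + 3)*(x - 4)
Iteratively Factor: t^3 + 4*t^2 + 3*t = (t + 3)*(t^2 + t) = t*(t + 3)*(t + 1)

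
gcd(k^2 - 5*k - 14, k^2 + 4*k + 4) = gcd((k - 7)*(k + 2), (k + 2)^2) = k + 2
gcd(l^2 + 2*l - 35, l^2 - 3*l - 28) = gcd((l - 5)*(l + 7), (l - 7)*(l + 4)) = 1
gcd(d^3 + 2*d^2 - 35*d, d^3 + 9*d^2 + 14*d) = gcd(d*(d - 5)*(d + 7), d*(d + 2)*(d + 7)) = d^2 + 7*d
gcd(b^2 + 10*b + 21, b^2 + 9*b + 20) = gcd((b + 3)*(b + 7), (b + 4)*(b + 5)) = 1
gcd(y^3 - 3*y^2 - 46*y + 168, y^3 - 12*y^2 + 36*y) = y - 6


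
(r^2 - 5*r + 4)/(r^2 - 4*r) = (r - 1)/r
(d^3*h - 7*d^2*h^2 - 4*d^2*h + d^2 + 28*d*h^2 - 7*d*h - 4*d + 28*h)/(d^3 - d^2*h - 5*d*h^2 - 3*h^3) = (-d^3*h + 7*d^2*h^2 + 4*d^2*h - d^2 - 28*d*h^2 + 7*d*h + 4*d - 28*h)/(-d^3 + d^2*h + 5*d*h^2 + 3*h^3)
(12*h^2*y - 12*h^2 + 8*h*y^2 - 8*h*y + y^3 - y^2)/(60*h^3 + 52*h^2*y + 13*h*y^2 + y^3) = (y - 1)/(5*h + y)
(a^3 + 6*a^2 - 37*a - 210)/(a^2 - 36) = (a^2 + 12*a + 35)/(a + 6)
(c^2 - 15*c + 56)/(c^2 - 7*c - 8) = (c - 7)/(c + 1)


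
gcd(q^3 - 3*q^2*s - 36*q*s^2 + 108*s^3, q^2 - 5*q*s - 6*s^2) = q - 6*s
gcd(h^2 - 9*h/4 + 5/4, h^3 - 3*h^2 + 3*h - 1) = h - 1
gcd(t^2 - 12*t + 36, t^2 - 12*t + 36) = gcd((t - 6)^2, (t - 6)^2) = t^2 - 12*t + 36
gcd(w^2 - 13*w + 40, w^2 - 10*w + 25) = w - 5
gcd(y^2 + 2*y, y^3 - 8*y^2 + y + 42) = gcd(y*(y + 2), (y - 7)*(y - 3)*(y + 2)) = y + 2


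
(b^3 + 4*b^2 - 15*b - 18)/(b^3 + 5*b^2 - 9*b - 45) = (b^2 + 7*b + 6)/(b^2 + 8*b + 15)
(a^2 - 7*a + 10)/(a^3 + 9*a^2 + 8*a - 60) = (a - 5)/(a^2 + 11*a + 30)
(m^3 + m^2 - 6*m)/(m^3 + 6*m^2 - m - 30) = m/(m + 5)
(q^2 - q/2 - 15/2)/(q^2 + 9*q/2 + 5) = (q - 3)/(q + 2)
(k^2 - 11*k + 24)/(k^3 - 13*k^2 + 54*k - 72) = (k - 8)/(k^2 - 10*k + 24)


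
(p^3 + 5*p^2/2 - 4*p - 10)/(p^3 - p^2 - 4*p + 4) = (p + 5/2)/(p - 1)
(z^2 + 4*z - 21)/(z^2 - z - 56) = (z - 3)/(z - 8)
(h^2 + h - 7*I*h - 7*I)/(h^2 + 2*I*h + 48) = (h^2 + h - 7*I*h - 7*I)/(h^2 + 2*I*h + 48)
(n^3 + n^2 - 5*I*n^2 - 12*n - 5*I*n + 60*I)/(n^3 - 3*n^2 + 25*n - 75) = (n + 4)/(n + 5*I)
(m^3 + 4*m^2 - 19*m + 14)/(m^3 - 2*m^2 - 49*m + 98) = (m - 1)/(m - 7)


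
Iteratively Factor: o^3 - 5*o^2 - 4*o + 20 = (o - 5)*(o^2 - 4) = (o - 5)*(o + 2)*(o - 2)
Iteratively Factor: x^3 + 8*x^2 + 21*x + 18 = (x + 3)*(x^2 + 5*x + 6) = (x + 2)*(x + 3)*(x + 3)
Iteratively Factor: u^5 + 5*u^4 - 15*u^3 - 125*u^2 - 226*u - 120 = (u + 1)*(u^4 + 4*u^3 - 19*u^2 - 106*u - 120) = (u + 1)*(u + 2)*(u^3 + 2*u^2 - 23*u - 60) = (u - 5)*(u + 1)*(u + 2)*(u^2 + 7*u + 12) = (u - 5)*(u + 1)*(u + 2)*(u + 3)*(u + 4)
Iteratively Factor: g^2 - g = (g - 1)*(g)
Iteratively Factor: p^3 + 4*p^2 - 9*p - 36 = (p - 3)*(p^2 + 7*p + 12) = (p - 3)*(p + 4)*(p + 3)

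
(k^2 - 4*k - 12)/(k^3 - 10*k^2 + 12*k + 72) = 1/(k - 6)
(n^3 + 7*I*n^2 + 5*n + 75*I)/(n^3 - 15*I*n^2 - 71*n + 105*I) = (n^2 + 10*I*n - 25)/(n^2 - 12*I*n - 35)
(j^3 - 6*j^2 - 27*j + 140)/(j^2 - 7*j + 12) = (j^2 - 2*j - 35)/(j - 3)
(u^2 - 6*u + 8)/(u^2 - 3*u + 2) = (u - 4)/(u - 1)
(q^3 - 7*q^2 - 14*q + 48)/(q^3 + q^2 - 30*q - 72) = (q^2 - 10*q + 16)/(q^2 - 2*q - 24)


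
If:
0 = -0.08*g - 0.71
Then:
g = -8.88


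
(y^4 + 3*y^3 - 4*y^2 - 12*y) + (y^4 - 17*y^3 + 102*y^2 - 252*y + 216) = 2*y^4 - 14*y^3 + 98*y^2 - 264*y + 216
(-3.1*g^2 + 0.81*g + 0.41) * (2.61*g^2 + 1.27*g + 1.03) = -8.091*g^4 - 1.8229*g^3 - 1.0942*g^2 + 1.355*g + 0.4223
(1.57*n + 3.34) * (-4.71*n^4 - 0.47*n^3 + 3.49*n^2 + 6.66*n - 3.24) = -7.3947*n^5 - 16.4693*n^4 + 3.9095*n^3 + 22.1128*n^2 + 17.1576*n - 10.8216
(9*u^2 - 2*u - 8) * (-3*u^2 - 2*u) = -27*u^4 - 12*u^3 + 28*u^2 + 16*u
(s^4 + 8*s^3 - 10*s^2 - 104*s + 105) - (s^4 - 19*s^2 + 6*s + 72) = 8*s^3 + 9*s^2 - 110*s + 33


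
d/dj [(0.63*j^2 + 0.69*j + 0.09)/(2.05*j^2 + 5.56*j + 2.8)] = (2.0883*j^2 + 3.159*j + 1.4316)/(4.2025*j^4 + 22.796*j^3 + 42.3936*j^2 + 31.136*j + 7.84)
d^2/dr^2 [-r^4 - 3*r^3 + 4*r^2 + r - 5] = -12*r^2 - 18*r + 8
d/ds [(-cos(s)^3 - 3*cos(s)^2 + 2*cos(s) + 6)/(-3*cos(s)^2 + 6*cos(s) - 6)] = (-cos(s)^4 + 4*cos(s)^3 - 2*cos(s)^2 - 24*cos(s) + 16)*sin(s)/(3*(sin(s)^2 + 2*cos(s) - 3)^2)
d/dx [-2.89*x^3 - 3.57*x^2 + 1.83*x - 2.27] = -8.67*x^2 - 7.14*x + 1.83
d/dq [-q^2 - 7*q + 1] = -2*q - 7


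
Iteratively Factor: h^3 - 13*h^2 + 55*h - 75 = (h - 5)*(h^2 - 8*h + 15) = (h - 5)*(h - 3)*(h - 5)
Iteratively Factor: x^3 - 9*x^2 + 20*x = (x - 5)*(x^2 - 4*x) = x*(x - 5)*(x - 4)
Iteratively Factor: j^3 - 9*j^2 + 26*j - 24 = (j - 4)*(j^2 - 5*j + 6) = (j - 4)*(j - 2)*(j - 3)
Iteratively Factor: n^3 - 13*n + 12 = (n - 1)*(n^2 + n - 12) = (n - 1)*(n + 4)*(n - 3)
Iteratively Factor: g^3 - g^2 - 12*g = (g + 3)*(g^2 - 4*g) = (g - 4)*(g + 3)*(g)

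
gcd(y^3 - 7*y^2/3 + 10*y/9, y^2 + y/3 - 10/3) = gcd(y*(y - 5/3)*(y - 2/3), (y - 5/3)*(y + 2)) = y - 5/3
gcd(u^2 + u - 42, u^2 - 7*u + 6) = u - 6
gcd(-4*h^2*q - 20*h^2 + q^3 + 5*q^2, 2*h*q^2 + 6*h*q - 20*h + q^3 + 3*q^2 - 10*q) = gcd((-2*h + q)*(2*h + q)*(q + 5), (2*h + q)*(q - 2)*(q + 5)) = 2*h*q + 10*h + q^2 + 5*q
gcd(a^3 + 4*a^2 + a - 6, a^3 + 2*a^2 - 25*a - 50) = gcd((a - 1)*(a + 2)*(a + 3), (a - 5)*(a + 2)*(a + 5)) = a + 2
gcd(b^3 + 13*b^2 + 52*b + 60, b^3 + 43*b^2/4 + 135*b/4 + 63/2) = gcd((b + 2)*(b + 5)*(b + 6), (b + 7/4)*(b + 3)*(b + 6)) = b + 6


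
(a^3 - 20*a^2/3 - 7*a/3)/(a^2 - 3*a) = (3*a^2 - 20*a - 7)/(3*(a - 3))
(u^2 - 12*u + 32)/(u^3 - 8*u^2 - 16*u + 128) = 1/(u + 4)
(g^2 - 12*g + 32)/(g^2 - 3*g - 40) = (g - 4)/(g + 5)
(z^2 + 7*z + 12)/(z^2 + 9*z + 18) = (z + 4)/(z + 6)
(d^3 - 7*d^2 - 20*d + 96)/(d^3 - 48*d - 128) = (d - 3)/(d + 4)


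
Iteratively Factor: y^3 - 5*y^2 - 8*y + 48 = (y - 4)*(y^2 - y - 12) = (y - 4)*(y + 3)*(y - 4)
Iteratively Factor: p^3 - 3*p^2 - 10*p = (p - 5)*(p^2 + 2*p) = (p - 5)*(p + 2)*(p)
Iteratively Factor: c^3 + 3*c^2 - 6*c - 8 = (c - 2)*(c^2 + 5*c + 4) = (c - 2)*(c + 4)*(c + 1)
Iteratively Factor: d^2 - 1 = (d + 1)*(d - 1)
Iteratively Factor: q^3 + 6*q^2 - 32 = (q + 4)*(q^2 + 2*q - 8) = (q + 4)^2*(q - 2)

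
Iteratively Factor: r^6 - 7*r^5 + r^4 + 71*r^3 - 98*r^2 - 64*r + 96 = (r - 4)*(r^5 - 3*r^4 - 11*r^3 + 27*r^2 + 10*r - 24) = (r - 4)*(r - 1)*(r^4 - 2*r^3 - 13*r^2 + 14*r + 24) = (r - 4)*(r - 2)*(r - 1)*(r^3 - 13*r - 12) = (r - 4)*(r - 2)*(r - 1)*(r + 1)*(r^2 - r - 12) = (r - 4)^2*(r - 2)*(r - 1)*(r + 1)*(r + 3)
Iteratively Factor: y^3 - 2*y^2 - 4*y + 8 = (y + 2)*(y^2 - 4*y + 4) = (y - 2)*(y + 2)*(y - 2)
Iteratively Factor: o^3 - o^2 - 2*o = (o)*(o^2 - o - 2) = o*(o + 1)*(o - 2)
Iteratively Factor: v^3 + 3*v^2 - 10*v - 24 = (v + 2)*(v^2 + v - 12) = (v + 2)*(v + 4)*(v - 3)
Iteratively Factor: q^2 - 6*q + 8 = (q - 4)*(q - 2)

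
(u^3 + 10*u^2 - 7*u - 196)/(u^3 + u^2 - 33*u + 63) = (u^2 + 3*u - 28)/(u^2 - 6*u + 9)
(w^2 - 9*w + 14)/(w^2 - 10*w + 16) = (w - 7)/(w - 8)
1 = 1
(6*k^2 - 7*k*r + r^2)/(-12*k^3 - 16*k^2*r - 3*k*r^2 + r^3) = (-k + r)/(2*k^2 + 3*k*r + r^2)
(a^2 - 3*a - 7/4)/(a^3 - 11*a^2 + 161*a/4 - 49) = (2*a + 1)/(2*a^2 - 15*a + 28)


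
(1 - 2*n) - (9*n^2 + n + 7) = -9*n^2 - 3*n - 6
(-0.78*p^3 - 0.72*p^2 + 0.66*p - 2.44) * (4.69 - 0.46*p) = 0.3588*p^4 - 3.327*p^3 - 3.6804*p^2 + 4.2178*p - 11.4436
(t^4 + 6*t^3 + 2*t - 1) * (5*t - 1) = 5*t^5 + 29*t^4 - 6*t^3 + 10*t^2 - 7*t + 1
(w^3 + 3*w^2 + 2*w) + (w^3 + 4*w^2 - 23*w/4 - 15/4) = 2*w^3 + 7*w^2 - 15*w/4 - 15/4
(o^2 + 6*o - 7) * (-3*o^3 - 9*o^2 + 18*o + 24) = -3*o^5 - 27*o^4 - 15*o^3 + 195*o^2 + 18*o - 168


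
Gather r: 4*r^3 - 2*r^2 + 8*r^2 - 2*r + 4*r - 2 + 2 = 4*r^3 + 6*r^2 + 2*r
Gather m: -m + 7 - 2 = 5 - m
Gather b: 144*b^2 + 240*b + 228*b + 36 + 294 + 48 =144*b^2 + 468*b + 378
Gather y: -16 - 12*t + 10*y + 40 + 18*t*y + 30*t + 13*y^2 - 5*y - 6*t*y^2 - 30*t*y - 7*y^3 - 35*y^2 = 18*t - 7*y^3 + y^2*(-6*t - 22) + y*(5 - 12*t) + 24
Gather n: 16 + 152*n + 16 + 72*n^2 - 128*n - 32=72*n^2 + 24*n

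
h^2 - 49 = (h - 7)*(h + 7)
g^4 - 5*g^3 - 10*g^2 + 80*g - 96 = (g - 4)*(g - 3)*(g - 2)*(g + 4)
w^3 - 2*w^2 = w^2*(w - 2)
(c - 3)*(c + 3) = c^2 - 9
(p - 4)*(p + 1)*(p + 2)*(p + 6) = p^4 + 5*p^3 - 16*p^2 - 68*p - 48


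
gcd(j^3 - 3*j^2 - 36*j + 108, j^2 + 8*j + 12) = j + 6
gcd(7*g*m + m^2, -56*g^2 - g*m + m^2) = 7*g + m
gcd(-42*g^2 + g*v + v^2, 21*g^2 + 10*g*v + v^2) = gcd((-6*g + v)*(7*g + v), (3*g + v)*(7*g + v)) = 7*g + v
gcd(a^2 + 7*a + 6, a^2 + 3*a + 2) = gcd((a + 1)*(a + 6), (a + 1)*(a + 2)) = a + 1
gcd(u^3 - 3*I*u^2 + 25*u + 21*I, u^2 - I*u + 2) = u + I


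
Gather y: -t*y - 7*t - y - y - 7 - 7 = -7*t + y*(-t - 2) - 14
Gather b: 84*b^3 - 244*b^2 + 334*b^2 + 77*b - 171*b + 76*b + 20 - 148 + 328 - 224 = 84*b^3 + 90*b^2 - 18*b - 24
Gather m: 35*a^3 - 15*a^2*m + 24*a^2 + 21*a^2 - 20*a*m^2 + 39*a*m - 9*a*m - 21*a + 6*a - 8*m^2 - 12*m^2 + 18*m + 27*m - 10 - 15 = 35*a^3 + 45*a^2 - 15*a + m^2*(-20*a - 20) + m*(-15*a^2 + 30*a + 45) - 25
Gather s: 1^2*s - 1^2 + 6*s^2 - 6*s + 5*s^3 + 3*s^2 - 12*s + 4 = 5*s^3 + 9*s^2 - 17*s + 3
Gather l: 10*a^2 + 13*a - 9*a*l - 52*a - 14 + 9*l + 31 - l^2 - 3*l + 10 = 10*a^2 - 39*a - l^2 + l*(6 - 9*a) + 27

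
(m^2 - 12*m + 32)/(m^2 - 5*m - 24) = (m - 4)/(m + 3)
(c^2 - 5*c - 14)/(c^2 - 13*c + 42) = (c + 2)/(c - 6)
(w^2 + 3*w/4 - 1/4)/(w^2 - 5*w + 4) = (4*w^2 + 3*w - 1)/(4*(w^2 - 5*w + 4))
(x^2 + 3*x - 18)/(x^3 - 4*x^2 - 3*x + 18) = (x + 6)/(x^2 - x - 6)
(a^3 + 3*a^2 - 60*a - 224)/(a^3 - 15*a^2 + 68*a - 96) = (a^2 + 11*a + 28)/(a^2 - 7*a + 12)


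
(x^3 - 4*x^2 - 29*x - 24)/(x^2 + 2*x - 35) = (x^3 - 4*x^2 - 29*x - 24)/(x^2 + 2*x - 35)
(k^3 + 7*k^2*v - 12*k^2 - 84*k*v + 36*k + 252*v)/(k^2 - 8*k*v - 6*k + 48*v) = (-k^2 - 7*k*v + 6*k + 42*v)/(-k + 8*v)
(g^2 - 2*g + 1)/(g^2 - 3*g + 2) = (g - 1)/(g - 2)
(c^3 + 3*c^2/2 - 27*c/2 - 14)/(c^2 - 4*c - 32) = (2*c^2 - 5*c - 7)/(2*(c - 8))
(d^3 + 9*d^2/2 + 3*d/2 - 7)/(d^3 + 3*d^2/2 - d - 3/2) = (2*d^2 + 11*d + 14)/(2*d^2 + 5*d + 3)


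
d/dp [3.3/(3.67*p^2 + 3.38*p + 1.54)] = (-24.222*p - 11.154)/(3.67*p^2 + 3.38*p + 1.54)^2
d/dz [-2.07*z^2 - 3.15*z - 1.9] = -4.14*z - 3.15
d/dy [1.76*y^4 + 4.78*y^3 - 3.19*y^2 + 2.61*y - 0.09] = 7.04*y^3 + 14.34*y^2 - 6.38*y + 2.61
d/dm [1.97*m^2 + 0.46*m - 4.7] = 3.94*m + 0.46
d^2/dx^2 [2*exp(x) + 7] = 2*exp(x)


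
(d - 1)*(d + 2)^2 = d^3 + 3*d^2 - 4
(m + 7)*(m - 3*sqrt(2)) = m^2 - 3*sqrt(2)*m + 7*m - 21*sqrt(2)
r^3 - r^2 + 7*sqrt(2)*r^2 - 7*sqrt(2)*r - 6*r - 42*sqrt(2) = (r - 3)*(r + 2)*(r + 7*sqrt(2))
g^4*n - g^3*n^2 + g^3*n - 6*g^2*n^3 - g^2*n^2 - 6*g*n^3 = g*(g - 3*n)*(g + 2*n)*(g*n + n)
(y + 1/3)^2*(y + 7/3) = y^3 + 3*y^2 + 5*y/3 + 7/27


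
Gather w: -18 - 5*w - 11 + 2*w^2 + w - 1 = 2*w^2 - 4*w - 30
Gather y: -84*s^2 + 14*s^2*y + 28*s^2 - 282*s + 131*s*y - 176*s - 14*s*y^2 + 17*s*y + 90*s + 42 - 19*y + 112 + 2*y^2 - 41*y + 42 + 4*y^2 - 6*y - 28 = -56*s^2 - 368*s + y^2*(6 - 14*s) + y*(14*s^2 + 148*s - 66) + 168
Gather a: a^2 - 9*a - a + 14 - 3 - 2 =a^2 - 10*a + 9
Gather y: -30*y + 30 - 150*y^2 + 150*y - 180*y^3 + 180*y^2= -180*y^3 + 30*y^2 + 120*y + 30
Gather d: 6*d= 6*d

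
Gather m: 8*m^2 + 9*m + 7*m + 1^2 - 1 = 8*m^2 + 16*m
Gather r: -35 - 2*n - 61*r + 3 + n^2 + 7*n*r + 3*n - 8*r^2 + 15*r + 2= n^2 + n - 8*r^2 + r*(7*n - 46) - 30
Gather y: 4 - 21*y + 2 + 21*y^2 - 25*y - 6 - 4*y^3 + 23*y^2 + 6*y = -4*y^3 + 44*y^2 - 40*y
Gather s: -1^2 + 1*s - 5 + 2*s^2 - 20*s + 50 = 2*s^2 - 19*s + 44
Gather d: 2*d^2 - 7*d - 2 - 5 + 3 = 2*d^2 - 7*d - 4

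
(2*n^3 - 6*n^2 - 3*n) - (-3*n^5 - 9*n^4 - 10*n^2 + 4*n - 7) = 3*n^5 + 9*n^4 + 2*n^3 + 4*n^2 - 7*n + 7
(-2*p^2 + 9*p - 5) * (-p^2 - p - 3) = 2*p^4 - 7*p^3 + 2*p^2 - 22*p + 15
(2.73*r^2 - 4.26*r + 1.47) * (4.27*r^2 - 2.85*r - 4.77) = 11.6571*r^4 - 25.9707*r^3 + 5.3958*r^2 + 16.1307*r - 7.0119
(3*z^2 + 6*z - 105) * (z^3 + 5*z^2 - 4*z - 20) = 3*z^5 + 21*z^4 - 87*z^3 - 609*z^2 + 300*z + 2100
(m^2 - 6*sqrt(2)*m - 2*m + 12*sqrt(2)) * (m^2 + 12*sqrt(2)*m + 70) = m^4 - 2*m^3 + 6*sqrt(2)*m^3 - 74*m^2 - 12*sqrt(2)*m^2 - 420*sqrt(2)*m + 148*m + 840*sqrt(2)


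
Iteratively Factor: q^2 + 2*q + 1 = (q + 1)*(q + 1)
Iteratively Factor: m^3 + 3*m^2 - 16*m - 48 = (m + 3)*(m^2 - 16) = (m + 3)*(m + 4)*(m - 4)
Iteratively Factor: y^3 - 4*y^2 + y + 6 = (y - 2)*(y^2 - 2*y - 3) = (y - 2)*(y + 1)*(y - 3)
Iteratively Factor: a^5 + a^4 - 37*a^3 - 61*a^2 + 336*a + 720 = (a + 4)*(a^4 - 3*a^3 - 25*a^2 + 39*a + 180) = (a + 3)*(a + 4)*(a^3 - 6*a^2 - 7*a + 60) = (a - 5)*(a + 3)*(a + 4)*(a^2 - a - 12) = (a - 5)*(a - 4)*(a + 3)*(a + 4)*(a + 3)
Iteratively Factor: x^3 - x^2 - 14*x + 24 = (x - 2)*(x^2 + x - 12) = (x - 3)*(x - 2)*(x + 4)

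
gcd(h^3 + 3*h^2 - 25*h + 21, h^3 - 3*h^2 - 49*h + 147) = h^2 + 4*h - 21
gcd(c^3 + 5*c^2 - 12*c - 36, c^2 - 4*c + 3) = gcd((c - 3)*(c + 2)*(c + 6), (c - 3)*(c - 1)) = c - 3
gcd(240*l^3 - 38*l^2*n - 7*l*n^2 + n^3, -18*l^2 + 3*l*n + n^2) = 6*l + n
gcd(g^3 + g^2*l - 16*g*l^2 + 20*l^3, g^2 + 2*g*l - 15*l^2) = g + 5*l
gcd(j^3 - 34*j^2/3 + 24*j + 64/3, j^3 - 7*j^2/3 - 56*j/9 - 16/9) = j - 4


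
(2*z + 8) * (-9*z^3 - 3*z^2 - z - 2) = -18*z^4 - 78*z^3 - 26*z^2 - 12*z - 16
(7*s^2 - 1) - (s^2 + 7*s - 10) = 6*s^2 - 7*s + 9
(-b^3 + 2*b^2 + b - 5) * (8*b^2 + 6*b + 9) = -8*b^5 + 10*b^4 + 11*b^3 - 16*b^2 - 21*b - 45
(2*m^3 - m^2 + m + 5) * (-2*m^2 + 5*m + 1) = -4*m^5 + 12*m^4 - 5*m^3 - 6*m^2 + 26*m + 5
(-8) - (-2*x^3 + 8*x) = 2*x^3 - 8*x - 8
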